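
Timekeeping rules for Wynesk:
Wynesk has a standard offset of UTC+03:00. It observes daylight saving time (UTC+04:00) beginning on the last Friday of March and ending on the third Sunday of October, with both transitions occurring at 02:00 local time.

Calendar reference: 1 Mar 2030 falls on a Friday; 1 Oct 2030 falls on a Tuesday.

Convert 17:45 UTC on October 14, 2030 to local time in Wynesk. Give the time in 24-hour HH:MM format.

21:45

1 March 2030 is a Friday, so Fridays fall on 1, 8, 15, 22, 29; the last is March 29.
1 October 2030 is a Tuesday, so the first Sunday is October 6 and the third is October 20.
At the standard offset (UTC+03:00), 17:45 UTC + 3h = 20:45 Wynesk standard time.
The standard-time date in Wynesk, October 14, 2030, lies within the daylight-saving period (29 March – 20 October), so Wynesk is on daylight time, UTC+04:00.
17:45 UTC + 4h = 21:45 local.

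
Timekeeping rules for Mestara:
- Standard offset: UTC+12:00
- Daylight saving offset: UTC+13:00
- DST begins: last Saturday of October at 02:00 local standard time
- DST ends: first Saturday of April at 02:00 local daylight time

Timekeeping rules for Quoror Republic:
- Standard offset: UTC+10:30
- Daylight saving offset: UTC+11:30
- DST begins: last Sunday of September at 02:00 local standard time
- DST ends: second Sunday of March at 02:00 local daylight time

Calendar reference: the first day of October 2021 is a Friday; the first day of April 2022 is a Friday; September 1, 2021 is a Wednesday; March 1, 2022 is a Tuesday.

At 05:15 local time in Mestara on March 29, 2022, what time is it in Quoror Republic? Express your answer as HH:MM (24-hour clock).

02:45

1 October 2021 is a Friday, so Saturdays fall on 2, 9, 16, 23, 30; the last is October 30.
1 April 2022 is a Friday, so the first Saturday is April 2.
March 29, 2022 lies within the daylight-saving period (30 October 2021 – 2 April 2022), so Mestara is on daylight time, UTC+13:00.
05:15 Mestara − 13h = 16:15 UTC (rolling into the previous day, 28 March 2022).
1 September 2021 is a Wednesday, so Sundays fall on 5, 12, 19, 26; the last is September 26.
1 March 2022 is a Tuesday, so the first Sunday is March 6 and the second is March 13.
At the standard offset (UTC+10:30), 16:15 UTC + 10h30m = 02:45 Quoror Republic standard time (rolling into the next day, 29 March 2022).
The standard-time date in Quoror Republic, March 29, 2022, does not fall between 26 September 2021 and 13 March 2022, so daylight saving is not in effect and Quoror Republic is at UTC+10:30.
16:15 UTC + 10h30m = 02:45 Quoror Republic (rolling into the next day, 29 March 2022).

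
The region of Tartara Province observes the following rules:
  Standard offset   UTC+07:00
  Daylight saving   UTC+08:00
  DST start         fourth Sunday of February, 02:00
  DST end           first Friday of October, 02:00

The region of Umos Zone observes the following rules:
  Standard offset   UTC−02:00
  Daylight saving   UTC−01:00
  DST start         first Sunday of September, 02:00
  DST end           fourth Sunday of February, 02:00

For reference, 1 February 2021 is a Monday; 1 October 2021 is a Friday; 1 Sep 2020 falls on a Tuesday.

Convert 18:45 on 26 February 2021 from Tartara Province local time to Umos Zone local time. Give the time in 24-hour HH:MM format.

10:45

1 February 2021 is a Monday, so the first Sunday is February 7 and the fourth is February 28.
1 October 2021 is a Friday, so the first Friday is October 1.
26 February 2021 does not fall between 28 February and 1 October, so daylight saving is not in effect and Tartara Province is at UTC+07:00.
18:45 Tartara Province − 7h = 11:45 UTC.
1 September 2020 is a Tuesday, so the first Sunday is September 6.
1 February 2021 is a Monday, so the first Sunday is February 7 and the fourth is February 28.
At the standard offset (UTC−02:00), 11:45 UTC − 2h = 09:45 Umos Zone standard time.
Daylight saving runs 6 September 2020 – 28 February 2021; the standard-time date in Umos Zone, 26 February 2021, is inside that window, so Umos Zone is at UTC−01:00.
11:45 UTC − 1h = 10:45 Umos Zone.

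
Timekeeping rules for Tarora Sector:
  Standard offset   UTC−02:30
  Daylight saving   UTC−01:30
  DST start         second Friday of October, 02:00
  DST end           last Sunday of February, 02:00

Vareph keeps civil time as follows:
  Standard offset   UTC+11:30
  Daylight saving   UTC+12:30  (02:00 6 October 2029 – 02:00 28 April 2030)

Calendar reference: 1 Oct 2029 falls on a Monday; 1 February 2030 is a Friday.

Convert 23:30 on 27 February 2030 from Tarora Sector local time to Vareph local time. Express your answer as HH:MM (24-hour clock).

1 October 2029 is a Monday, so the first Friday is October 5 and the second is October 12.
1 February 2030 is a Friday, so Sundays fall on 3, 10, 17, 24; the last is February 24.
27 February 2030 is outside the daylight-saving period (12 October 2029 – 24 February 2030), so Tarora Sector is on standard time, UTC−02:30.
23:30 Tarora Sector + 2h30m = 02:00 UTC (rolling into the next day, 28 February 2030).
At the standard offset (UTC+11:30), 02:00 UTC + 11h30m = 13:30 Vareph standard time.
The standard-time date in Vareph, 28 February 2030, lies within the daylight-saving period (6 October 2029 – 28 April 2030), so Vareph is on daylight time, UTC+12:30.
02:00 UTC + 12h30m = 14:30 Vareph.

14:30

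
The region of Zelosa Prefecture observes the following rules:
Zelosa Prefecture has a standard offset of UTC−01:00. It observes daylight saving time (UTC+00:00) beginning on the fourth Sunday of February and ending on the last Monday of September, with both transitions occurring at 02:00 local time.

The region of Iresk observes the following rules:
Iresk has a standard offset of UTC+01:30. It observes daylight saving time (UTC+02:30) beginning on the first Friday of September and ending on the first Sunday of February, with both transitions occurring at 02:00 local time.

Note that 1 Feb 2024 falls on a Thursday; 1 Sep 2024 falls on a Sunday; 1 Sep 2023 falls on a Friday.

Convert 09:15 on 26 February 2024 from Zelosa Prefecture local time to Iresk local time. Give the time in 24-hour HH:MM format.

10:45

1 February 2024 is a Thursday, so the first Sunday is February 4 and the fourth is February 25.
1 September 2024 is a Sunday, so Mondays fall on 2, 9, 16, 23, 30; the last is September 30.
Daylight saving runs 25 February – 30 September; 26 February 2024 is inside that window, so Zelosa Prefecture is at UTC+00:00.
09:15 Zelosa Prefecture − 0h = 09:15 UTC.
1 September 2023 is a Friday, so the first Friday is September 1.
1 February 2024 is a Thursday, so the first Sunday is February 4.
At the standard offset (UTC+01:30), 09:15 UTC + 1h30m = 10:45 Iresk standard time.
The standard-time date in Iresk, 26 February 2024, is outside the daylight-saving period (1 September 2023 – 4 February 2024), so Iresk is on standard time, UTC+01:30.
09:15 UTC + 1h30m = 10:45 Iresk.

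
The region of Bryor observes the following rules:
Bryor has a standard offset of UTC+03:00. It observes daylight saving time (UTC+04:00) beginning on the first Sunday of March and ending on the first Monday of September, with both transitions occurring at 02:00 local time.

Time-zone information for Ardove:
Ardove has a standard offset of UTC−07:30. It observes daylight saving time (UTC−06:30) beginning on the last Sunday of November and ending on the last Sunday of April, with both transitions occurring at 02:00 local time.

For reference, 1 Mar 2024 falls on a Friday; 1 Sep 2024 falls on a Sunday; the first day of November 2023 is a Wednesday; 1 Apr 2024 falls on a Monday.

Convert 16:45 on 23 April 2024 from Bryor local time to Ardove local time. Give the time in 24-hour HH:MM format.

06:15

1 March 2024 is a Friday, so the first Sunday is March 3.
1 September 2024 is a Sunday, so the first Monday is September 2.
23 April 2024 falls between 3 March and 2 September, so daylight saving is in effect and Bryor is at UTC+04:00.
16:45 Bryor − 4h = 12:45 UTC.
1 November 2023 is a Wednesday, so Sundays fall on 5, 12, 19, 26; the last is November 26.
1 April 2024 is a Monday, so Sundays fall on 7, 14, 21, 28; the last is April 28.
At the standard offset (UTC−07:30), 12:45 UTC − 7h30m = 05:15 Ardove standard time.
The standard-time date in Ardove, 23 April 2024, lies within the daylight-saving period (26 November 2023 – 28 April 2024), so Ardove is on daylight time, UTC−06:30.
12:45 UTC − 6h30m = 06:15 Ardove.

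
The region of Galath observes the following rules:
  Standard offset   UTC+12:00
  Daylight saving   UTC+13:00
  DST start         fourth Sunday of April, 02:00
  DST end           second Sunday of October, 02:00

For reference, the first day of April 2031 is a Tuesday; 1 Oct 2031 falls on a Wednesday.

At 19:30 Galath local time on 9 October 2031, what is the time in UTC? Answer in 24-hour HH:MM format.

1 April 2031 is a Tuesday, so the first Sunday is April 6 and the fourth is April 27.
1 October 2031 is a Wednesday, so the first Sunday is October 5 and the second is October 12.
9 October 2031 falls between 27 April and 12 October, so daylight saving is in effect and Galath is at UTC+13:00.
19:30 local − 13h = 06:30 UTC.

06:30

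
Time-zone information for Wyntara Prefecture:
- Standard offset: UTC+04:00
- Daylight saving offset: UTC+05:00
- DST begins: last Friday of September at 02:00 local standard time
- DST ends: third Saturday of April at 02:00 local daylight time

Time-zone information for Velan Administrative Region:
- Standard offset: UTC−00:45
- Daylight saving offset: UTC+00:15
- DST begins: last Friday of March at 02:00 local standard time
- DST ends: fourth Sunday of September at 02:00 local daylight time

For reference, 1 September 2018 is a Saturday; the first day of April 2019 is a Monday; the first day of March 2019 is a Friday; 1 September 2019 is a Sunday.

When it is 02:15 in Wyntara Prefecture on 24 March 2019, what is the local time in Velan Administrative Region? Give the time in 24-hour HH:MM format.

1 September 2018 is a Saturday, so Fridays fall on 7, 14, 21, 28; the last is September 28.
1 April 2019 is a Monday, so the first Saturday is April 6 and the third is April 20.
Daylight saving runs 28 September 2018 – 20 April 2019; 24 March 2019 is inside that window, so Wyntara Prefecture is at UTC+05:00.
02:15 Wyntara Prefecture − 5h = 21:15 UTC (rolling into the previous day, 23 March 2019).
1 March 2019 is a Friday, so Fridays fall on 1, 8, 15, 22, 29; the last is March 29.
1 September 2019 is a Sunday, so the first Sunday is September 1 and the fourth is September 22.
At the standard offset (UTC−00:45), 21:15 UTC − 0h45m = 20:30 Velan Administrative Region standard time.
Daylight saving runs 29 March – 22 September; the standard-time date in Velan Administrative Region, 23 March 2019, is outside that window, so Velan Administrative Region is on standard time at UTC−00:45.
21:15 UTC − 0h45m = 20:30 Velan Administrative Region.

20:30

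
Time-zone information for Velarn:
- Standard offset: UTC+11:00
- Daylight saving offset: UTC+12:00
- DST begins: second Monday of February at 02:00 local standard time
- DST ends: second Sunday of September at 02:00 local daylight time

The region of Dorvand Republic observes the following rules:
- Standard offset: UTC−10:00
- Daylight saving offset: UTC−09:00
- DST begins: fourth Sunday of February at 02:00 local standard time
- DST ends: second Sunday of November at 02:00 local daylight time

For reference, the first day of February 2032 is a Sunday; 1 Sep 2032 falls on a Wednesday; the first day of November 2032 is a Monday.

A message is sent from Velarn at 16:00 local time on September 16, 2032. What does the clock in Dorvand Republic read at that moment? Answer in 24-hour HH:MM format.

20:00

1 February 2032 is a Sunday, so the first Monday is February 2 and the second is February 9.
1 September 2032 is a Wednesday, so the first Sunday is September 5 and the second is September 12.
Daylight saving runs 9 February – 12 September; September 16, 2032 is outside that window, so Velarn is on standard time at UTC+11:00.
16:00 Velarn − 11h = 05:00 UTC.
1 February 2032 is a Sunday, so the first Sunday is February 1 and the fourth is February 22.
1 November 2032 is a Monday, so the first Sunday is November 7 and the second is November 14.
At the standard offset (UTC−10:00), 05:00 UTC − 10h = 19:00 Dorvand Republic standard time (rolling into the previous day, 15 September 2032).
Daylight saving runs 22 February – 14 November; the standard-time date in Dorvand Republic, September 15, 2032, is inside that window, so Dorvand Republic is at UTC−09:00.
05:00 UTC − 9h = 20:00 Dorvand Republic (rolling into the previous day, 15 September 2032).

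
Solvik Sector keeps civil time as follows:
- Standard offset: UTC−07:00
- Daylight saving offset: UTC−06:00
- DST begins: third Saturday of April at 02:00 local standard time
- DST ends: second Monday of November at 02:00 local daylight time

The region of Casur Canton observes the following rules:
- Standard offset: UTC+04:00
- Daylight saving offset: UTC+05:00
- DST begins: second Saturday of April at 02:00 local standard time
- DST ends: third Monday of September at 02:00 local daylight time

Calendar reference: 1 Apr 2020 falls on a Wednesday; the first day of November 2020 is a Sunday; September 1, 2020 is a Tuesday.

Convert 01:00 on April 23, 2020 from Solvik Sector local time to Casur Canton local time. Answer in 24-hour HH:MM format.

12:00

1 April 2020 is a Wednesday, so the first Saturday is April 4 and the third is April 18.
1 November 2020 is a Sunday, so the first Monday is November 2 and the second is November 9.
April 23, 2020 lies within the daylight-saving period (18 April – 9 November), so Solvik Sector is on daylight time, UTC−06:00.
01:00 Solvik Sector + 6h = 07:00 UTC.
1 April 2020 is a Wednesday, so the first Saturday is April 4 and the second is April 11.
1 September 2020 is a Tuesday, so the first Monday is September 7 and the third is September 21.
At the standard offset (UTC+04:00), 07:00 UTC + 4h = 11:00 Casur Canton standard time.
The standard-time date in Casur Canton, April 23, 2020, lies within the daylight-saving period (11 April – 21 September), so Casur Canton is on daylight time, UTC+05:00.
07:00 UTC + 5h = 12:00 Casur Canton.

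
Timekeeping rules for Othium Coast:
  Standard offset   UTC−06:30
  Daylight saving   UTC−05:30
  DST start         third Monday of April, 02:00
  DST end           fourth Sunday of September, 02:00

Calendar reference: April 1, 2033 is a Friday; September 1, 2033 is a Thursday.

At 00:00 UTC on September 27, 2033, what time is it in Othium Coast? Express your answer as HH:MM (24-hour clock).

17:30

1 April 2033 is a Friday, so the first Monday is April 4 and the third is April 18.
1 September 2033 is a Thursday, so the first Sunday is September 4 and the fourth is September 25.
At the standard offset (UTC−06:30), 00:00 UTC − 6h30m = 17:30 Othium Coast standard time (rolling into the previous day, 26 September 2033).
Daylight saving runs 18 April – 25 September; the standard-time date in Othium Coast, September 26, 2033, is outside that window, so Othium Coast is on standard time at UTC−06:30.
00:00 UTC − 6h30m = 17:30 local (rolling into the previous day, 26 September 2033).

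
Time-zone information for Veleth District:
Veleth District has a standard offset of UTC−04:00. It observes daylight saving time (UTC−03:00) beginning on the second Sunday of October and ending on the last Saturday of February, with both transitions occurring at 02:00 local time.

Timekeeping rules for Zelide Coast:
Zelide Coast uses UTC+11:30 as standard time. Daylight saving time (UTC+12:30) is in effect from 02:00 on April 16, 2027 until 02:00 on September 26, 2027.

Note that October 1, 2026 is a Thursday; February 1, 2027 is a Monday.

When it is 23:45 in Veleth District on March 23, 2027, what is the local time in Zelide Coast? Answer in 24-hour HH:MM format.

15:15

1 October 2026 is a Thursday, so the first Sunday is October 4 and the second is October 11.
1 February 2027 is a Monday, so Saturdays fall on 6, 13, 20, 27; the last is February 27.
March 23, 2027 does not fall between 11 October 2026 and 27 February 2027, so daylight saving is not in effect and Veleth District is at UTC−04:00.
23:45 Veleth District + 4h = 03:45 UTC (rolling into the next day, 24 March 2027).
At the standard offset (UTC+11:30), 03:45 UTC + 11h30m = 15:15 Zelide Coast standard time.
The standard-time date in Zelide Coast, March 24, 2027, is outside the daylight-saving period (16 April – 26 September), so Zelide Coast is on standard time, UTC+11:30.
03:45 UTC + 11h30m = 15:15 Zelide Coast.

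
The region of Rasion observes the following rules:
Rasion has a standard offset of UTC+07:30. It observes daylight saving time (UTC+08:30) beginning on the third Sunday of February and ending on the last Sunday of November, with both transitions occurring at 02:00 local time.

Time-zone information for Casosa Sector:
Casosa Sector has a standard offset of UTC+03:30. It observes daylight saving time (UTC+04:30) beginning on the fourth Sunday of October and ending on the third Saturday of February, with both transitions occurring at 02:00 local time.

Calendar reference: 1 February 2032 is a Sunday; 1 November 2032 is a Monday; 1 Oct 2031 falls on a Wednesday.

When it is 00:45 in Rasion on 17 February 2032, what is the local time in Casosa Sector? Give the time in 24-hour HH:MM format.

1 February 2032 is a Sunday, so the first Sunday is February 1 and the third is February 15.
1 November 2032 is a Monday, so Sundays fall on 7, 14, 21, 28; the last is November 28.
Daylight saving runs 15 February – 28 November; 17 February 2032 is inside that window, so Rasion is at UTC+08:30.
00:45 Rasion − 8h30m = 16:15 UTC (rolling into the previous day, 16 February 2032).
1 October 2031 is a Wednesday, so the first Sunday is October 5 and the fourth is October 26.
1 February 2032 is a Sunday, so the first Saturday is February 7 and the third is February 21.
At the standard offset (UTC+03:30), 16:15 UTC + 3h30m = 19:45 Casosa Sector standard time.
The standard-time date in Casosa Sector, 16 February 2032, lies within the daylight-saving period (26 October 2031 – 21 February 2032), so Casosa Sector is on daylight time, UTC+04:30.
16:15 UTC + 4h30m = 20:45 Casosa Sector.

20:45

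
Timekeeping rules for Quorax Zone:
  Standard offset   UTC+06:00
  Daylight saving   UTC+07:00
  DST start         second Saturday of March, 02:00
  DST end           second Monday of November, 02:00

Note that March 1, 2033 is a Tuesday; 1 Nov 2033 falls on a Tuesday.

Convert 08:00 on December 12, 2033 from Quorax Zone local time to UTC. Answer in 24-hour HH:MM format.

1 March 2033 is a Tuesday, so the first Saturday is March 5 and the second is March 12.
1 November 2033 is a Tuesday, so the first Monday is November 7 and the second is November 14.
December 12, 2033 is outside the daylight-saving period (12 March – 14 November), so Quorax Zone is on standard time, UTC+06:00.
08:00 local − 6h = 02:00 UTC.

02:00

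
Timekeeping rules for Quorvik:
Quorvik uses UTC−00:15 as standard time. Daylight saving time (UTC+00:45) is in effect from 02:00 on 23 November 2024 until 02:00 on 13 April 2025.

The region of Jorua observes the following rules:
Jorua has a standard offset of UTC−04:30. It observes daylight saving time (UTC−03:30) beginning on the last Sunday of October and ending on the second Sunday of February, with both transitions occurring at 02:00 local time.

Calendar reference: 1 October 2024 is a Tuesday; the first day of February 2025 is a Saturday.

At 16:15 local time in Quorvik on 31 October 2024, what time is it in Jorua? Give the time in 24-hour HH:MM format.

13:00

31 October 2024 does not fall between 23 November 2024 and 13 April 2025, so daylight saving is not in effect and Quorvik is at UTC−00:15.
16:15 Quorvik + 0h15m = 16:30 UTC.
1 October 2024 is a Tuesday, so Sundays fall on 6, 13, 20, 27; the last is October 27.
1 February 2025 is a Saturday, so the first Sunday is February 2 and the second is February 9.
At the standard offset (UTC−04:30), 16:30 UTC − 4h30m = 12:00 Jorua standard time.
The standard-time date in Jorua, 31 October 2024, lies within the daylight-saving period (27 October 2024 – 9 February 2025), so Jorua is on daylight time, UTC−03:30.
16:30 UTC − 3h30m = 13:00 Jorua.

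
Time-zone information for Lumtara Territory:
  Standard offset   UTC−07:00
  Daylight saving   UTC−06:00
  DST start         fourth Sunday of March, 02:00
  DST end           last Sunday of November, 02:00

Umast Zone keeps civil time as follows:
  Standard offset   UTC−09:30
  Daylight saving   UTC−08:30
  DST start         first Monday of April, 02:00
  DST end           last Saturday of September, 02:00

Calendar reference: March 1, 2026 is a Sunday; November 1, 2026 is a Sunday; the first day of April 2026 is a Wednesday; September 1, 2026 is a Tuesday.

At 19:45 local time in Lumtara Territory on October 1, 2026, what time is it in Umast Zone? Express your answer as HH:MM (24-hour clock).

1 March 2026 is a Sunday, so the first Sunday is March 1 and the fourth is March 22.
1 November 2026 is a Sunday, so Sundays fall on 1, 8, 15, 22, 29; the last is November 29.
October 1, 2026 lies within the daylight-saving period (22 March – 29 November), so Lumtara Territory is on daylight time, UTC−06:00.
19:45 Lumtara Territory + 6h = 01:45 UTC (rolling into the next day, 2 October 2026).
1 April 2026 is a Wednesday, so the first Monday is April 6.
1 September 2026 is a Tuesday, so Saturdays fall on 5, 12, 19, 26; the last is September 26.
At the standard offset (UTC−09:30), 01:45 UTC − 9h30m = 16:15 Umast Zone standard time (rolling into the previous day, 1 October 2026).
The standard-time date in Umast Zone, October 1, 2026, does not fall between 6 April and 26 September, so daylight saving is not in effect and Umast Zone is at UTC−09:30.
01:45 UTC − 9h30m = 16:15 Umast Zone (rolling into the previous day, 1 October 2026).

16:15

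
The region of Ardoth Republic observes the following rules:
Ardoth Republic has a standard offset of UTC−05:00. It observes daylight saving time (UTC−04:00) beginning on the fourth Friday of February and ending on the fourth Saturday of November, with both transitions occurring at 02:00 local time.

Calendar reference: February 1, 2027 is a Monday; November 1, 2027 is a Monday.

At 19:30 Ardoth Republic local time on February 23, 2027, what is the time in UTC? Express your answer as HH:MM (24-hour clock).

1 February 2027 is a Monday, so the first Friday is February 5 and the fourth is February 26.
1 November 2027 is a Monday, so the first Saturday is November 6 and the fourth is November 27.
February 23, 2027 does not fall between 26 February and 27 November, so daylight saving is not in effect and Ardoth Republic is at UTC−05:00.
19:30 local + 5h = 00:30 UTC (rolling into the next day, 24 February 2027).

00:30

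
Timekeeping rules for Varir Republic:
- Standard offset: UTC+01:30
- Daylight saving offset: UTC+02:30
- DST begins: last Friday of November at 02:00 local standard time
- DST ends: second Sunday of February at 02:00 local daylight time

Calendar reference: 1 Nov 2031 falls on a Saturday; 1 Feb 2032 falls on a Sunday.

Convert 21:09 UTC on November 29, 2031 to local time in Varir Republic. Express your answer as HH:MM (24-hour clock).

1 November 2031 is a Saturday, so Fridays fall on 7, 14, 21, 28; the last is November 28.
1 February 2032 is a Sunday, so the first Sunday is February 1 and the second is February 8.
At the standard offset (UTC+01:30), 21:09 UTC + 1h30m = 22:39 Varir Republic standard time.
The standard-time date in Varir Republic, November 29, 2031, falls between 28 November 2031 and 8 February 2032, so daylight saving is in effect and Varir Republic is at UTC+02:30.
21:09 UTC + 2h30m = 23:39 local.

23:39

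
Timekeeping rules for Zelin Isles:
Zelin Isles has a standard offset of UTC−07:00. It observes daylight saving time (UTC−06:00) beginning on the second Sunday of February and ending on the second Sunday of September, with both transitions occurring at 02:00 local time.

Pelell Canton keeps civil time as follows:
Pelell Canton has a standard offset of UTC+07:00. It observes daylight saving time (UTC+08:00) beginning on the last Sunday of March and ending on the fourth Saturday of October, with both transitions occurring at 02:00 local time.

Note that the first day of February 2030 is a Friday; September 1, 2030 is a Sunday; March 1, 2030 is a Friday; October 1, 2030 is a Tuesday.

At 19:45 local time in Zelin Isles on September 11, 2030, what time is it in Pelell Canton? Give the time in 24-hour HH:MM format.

1 February 2030 is a Friday, so the first Sunday is February 3 and the second is February 10.
1 September 2030 is a Sunday, so the first Sunday is September 1 and the second is September 8.
September 11, 2030 is outside the daylight-saving period (10 February – 8 September), so Zelin Isles is on standard time, UTC−07:00.
19:45 Zelin Isles + 7h = 02:45 UTC (rolling into the next day, 12 September 2030).
1 March 2030 is a Friday, so Sundays fall on 3, 10, 17, 24, 31; the last is March 31.
1 October 2030 is a Tuesday, so the first Saturday is October 5 and the fourth is October 26.
At the standard offset (UTC+07:00), 02:45 UTC + 7h = 09:45 Pelell Canton standard time.
The standard-time date in Pelell Canton, September 12, 2030, lies within the daylight-saving period (31 March – 26 October), so Pelell Canton is on daylight time, UTC+08:00.
02:45 UTC + 8h = 10:45 Pelell Canton.

10:45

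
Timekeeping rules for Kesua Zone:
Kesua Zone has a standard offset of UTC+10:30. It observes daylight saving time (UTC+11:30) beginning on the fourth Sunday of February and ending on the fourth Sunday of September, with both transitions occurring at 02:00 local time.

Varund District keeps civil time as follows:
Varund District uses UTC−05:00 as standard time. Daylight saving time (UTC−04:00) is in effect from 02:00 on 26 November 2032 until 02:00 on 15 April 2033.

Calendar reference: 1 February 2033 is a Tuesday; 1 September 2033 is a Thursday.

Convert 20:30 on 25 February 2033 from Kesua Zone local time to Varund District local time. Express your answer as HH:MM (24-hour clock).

06:00

1 February 2033 is a Tuesday, so the first Sunday is February 6 and the fourth is February 27.
1 September 2033 is a Thursday, so the first Sunday is September 4 and the fourth is September 25.
Daylight saving runs 27 February – 25 September; 25 February 2033 is outside that window, so Kesua Zone is on standard time at UTC+10:30.
20:30 Kesua Zone − 10h30m = 10:00 UTC.
At the standard offset (UTC−05:00), 10:00 UTC − 5h = 05:00 Varund District standard time.
The standard-time date in Varund District, 25 February 2033, falls between 26 November 2032 and 15 April 2033, so daylight saving is in effect and Varund District is at UTC−04:00.
10:00 UTC − 4h = 06:00 Varund District.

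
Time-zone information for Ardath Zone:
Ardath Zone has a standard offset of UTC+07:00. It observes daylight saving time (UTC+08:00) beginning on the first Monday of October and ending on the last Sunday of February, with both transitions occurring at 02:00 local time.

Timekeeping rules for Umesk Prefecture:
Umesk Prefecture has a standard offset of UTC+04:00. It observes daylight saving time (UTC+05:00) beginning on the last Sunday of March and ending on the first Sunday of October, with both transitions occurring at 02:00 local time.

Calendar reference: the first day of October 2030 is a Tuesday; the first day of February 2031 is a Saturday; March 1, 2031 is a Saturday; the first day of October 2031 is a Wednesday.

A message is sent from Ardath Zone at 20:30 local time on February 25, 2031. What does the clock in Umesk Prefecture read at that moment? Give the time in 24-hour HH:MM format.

17:30

1 October 2030 is a Tuesday, so the first Monday is October 7.
1 February 2031 is a Saturday, so Sundays fall on 2, 9, 16, 23; the last is February 23.
February 25, 2031 does not fall between 7 October 2030 and 23 February 2031, so daylight saving is not in effect and Ardath Zone is at UTC+07:00.
20:30 Ardath Zone − 7h = 13:30 UTC.
1 March 2031 is a Saturday, so Sundays fall on 2, 9, 16, 23, 30; the last is March 30.
1 October 2031 is a Wednesday, so the first Sunday is October 5.
At the standard offset (UTC+04:00), 13:30 UTC + 4h = 17:30 Umesk Prefecture standard time.
The standard-time date in Umesk Prefecture, February 25, 2031, is outside the daylight-saving period (30 March – 5 October), so Umesk Prefecture is on standard time, UTC+04:00.
13:30 UTC + 4h = 17:30 Umesk Prefecture.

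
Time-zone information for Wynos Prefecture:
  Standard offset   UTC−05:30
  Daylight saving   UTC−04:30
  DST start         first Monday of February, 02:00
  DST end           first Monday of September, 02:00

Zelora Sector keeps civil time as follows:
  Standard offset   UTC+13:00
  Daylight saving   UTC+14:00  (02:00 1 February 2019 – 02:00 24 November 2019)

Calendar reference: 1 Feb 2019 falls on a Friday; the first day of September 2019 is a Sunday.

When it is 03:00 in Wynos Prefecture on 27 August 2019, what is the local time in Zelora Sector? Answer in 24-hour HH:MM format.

21:30

1 February 2019 is a Friday, so the first Monday is February 4.
1 September 2019 is a Sunday, so the first Monday is September 2.
27 August 2019 lies within the daylight-saving period (4 February – 2 September), so Wynos Prefecture is on daylight time, UTC−04:30.
03:00 Wynos Prefecture + 4h30m = 07:30 UTC.
At the standard offset (UTC+13:00), 07:30 UTC + 13h = 20:30 Zelora Sector standard time.
The standard-time date in Zelora Sector, 27 August 2019, falls between 1 February and 24 November, so daylight saving is in effect and Zelora Sector is at UTC+14:00.
07:30 UTC + 14h = 21:30 Zelora Sector.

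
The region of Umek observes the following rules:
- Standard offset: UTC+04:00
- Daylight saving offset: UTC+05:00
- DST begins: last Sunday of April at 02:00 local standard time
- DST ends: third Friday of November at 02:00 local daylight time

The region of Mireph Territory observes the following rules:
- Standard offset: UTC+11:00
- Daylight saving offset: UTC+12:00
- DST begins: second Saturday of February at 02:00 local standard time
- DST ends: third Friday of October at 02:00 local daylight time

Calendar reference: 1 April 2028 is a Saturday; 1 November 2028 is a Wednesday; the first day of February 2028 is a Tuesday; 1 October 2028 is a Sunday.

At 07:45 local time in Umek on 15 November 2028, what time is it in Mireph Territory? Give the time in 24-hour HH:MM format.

1 April 2028 is a Saturday, so Sundays fall on 2, 9, 16, 23, 30; the last is April 30.
1 November 2028 is a Wednesday, so the first Friday is November 3 and the third is November 17.
15 November 2028 lies within the daylight-saving period (30 April – 17 November), so Umek is on daylight time, UTC+05:00.
07:45 Umek − 5h = 02:45 UTC.
1 February 2028 is a Tuesday, so the first Saturday is February 5 and the second is February 12.
1 October 2028 is a Sunday, so the first Friday is October 6 and the third is October 20.
At the standard offset (UTC+11:00), 02:45 UTC + 11h = 13:45 Mireph Territory standard time.
The standard-time date in Mireph Territory, 15 November 2028, is outside the daylight-saving period (12 February – 20 October), so Mireph Territory is on standard time, UTC+11:00.
02:45 UTC + 11h = 13:45 Mireph Territory.

13:45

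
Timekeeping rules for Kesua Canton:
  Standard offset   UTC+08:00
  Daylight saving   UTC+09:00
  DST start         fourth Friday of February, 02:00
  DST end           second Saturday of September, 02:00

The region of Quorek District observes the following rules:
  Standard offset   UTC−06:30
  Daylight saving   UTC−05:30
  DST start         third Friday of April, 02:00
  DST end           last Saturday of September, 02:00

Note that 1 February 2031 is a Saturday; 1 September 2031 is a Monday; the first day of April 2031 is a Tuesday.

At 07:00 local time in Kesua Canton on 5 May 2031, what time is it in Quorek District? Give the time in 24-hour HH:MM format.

16:30

1 February 2031 is a Saturday, so the first Friday is February 7 and the fourth is February 28.
1 September 2031 is a Monday, so the first Saturday is September 6 and the second is September 13.
5 May 2031 lies within the daylight-saving period (28 February – 13 September), so Kesua Canton is on daylight time, UTC+09:00.
07:00 Kesua Canton − 9h = 22:00 UTC (rolling into the previous day, 4 May 2031).
1 April 2031 is a Tuesday, so the first Friday is April 4 and the third is April 18.
1 September 2031 is a Monday, so Saturdays fall on 6, 13, 20, 27; the last is September 27.
At the standard offset (UTC−06:30), 22:00 UTC − 6h30m = 15:30 Quorek District standard time.
The standard-time date in Quorek District, 4 May 2031, falls between 18 April and 27 September, so daylight saving is in effect and Quorek District is at UTC−05:30.
22:00 UTC − 5h30m = 16:30 Quorek District.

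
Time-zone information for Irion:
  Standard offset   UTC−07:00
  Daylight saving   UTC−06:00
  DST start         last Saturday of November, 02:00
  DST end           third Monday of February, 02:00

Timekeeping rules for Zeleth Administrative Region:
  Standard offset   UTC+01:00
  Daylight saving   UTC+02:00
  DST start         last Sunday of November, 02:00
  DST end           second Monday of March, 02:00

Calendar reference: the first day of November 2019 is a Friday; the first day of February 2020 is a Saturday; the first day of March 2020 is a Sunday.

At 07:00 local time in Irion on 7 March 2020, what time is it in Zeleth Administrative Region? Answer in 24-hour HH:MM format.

16:00

1 November 2019 is a Friday, so Saturdays fall on 2, 9, 16, 23, 30; the last is November 30.
1 February 2020 is a Saturday, so the first Monday is February 3 and the third is February 17.
Daylight saving runs 30 November 2019 – 17 February 2020; 7 March 2020 is outside that window, so Irion is on standard time at UTC−07:00.
07:00 Irion + 7h = 14:00 UTC.
1 November 2019 is a Friday, so Sundays fall on 3, 10, 17, 24; the last is November 24.
1 March 2020 is a Sunday, so the first Monday is March 2 and the second is March 9.
At the standard offset (UTC+01:00), 14:00 UTC + 1h = 15:00 Zeleth Administrative Region standard time.
Daylight saving runs 24 November 2019 – 9 March 2020; the standard-time date in Zeleth Administrative Region, 7 March 2020, is inside that window, so Zeleth Administrative Region is at UTC+02:00.
14:00 UTC + 2h = 16:00 Zeleth Administrative Region.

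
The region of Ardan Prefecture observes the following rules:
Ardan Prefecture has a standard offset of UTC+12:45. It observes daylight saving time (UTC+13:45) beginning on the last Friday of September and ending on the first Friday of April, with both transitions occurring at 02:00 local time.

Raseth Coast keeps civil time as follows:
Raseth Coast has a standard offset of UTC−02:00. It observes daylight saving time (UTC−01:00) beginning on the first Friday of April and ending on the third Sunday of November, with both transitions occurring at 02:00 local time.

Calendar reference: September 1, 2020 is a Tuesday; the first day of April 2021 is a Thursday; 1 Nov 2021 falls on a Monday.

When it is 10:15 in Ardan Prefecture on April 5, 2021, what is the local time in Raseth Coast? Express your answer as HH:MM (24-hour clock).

20:30

1 September 2020 is a Tuesday, so Fridays fall on 4, 11, 18, 25; the last is September 25.
1 April 2021 is a Thursday, so the first Friday is April 2.
April 5, 2021 does not fall between 25 September 2020 and 2 April 2021, so daylight saving is not in effect and Ardan Prefecture is at UTC+12:45.
10:15 Ardan Prefecture − 12h45m = 21:30 UTC (rolling into the previous day, 4 April 2021).
1 April 2021 is a Thursday, so the first Friday is April 2.
1 November 2021 is a Monday, so the first Sunday is November 7 and the third is November 21.
At the standard offset (UTC−02:00), 21:30 UTC − 2h = 19:30 Raseth Coast standard time.
The standard-time date in Raseth Coast, April 4, 2021, lies within the daylight-saving period (2 April – 21 November), so Raseth Coast is on daylight time, UTC−01:00.
21:30 UTC − 1h = 20:30 Raseth Coast.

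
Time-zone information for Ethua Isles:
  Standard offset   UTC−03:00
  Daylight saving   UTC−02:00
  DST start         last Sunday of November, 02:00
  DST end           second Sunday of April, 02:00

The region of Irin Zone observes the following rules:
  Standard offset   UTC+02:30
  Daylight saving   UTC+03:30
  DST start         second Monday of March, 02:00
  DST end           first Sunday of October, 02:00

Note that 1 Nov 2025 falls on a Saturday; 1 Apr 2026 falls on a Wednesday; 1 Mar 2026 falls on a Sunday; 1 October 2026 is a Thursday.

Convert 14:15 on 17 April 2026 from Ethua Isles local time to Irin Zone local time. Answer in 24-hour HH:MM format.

20:45

1 November 2025 is a Saturday, so Sundays fall on 2, 9, 16, 23, 30; the last is November 30.
1 April 2026 is a Wednesday, so the first Sunday is April 5 and the second is April 12.
Daylight saving runs 30 November 2025 – 12 April 2026; 17 April 2026 is outside that window, so Ethua Isles is on standard time at UTC−03:00.
14:15 Ethua Isles + 3h = 17:15 UTC.
1 March 2026 is a Sunday, so the first Monday is March 2 and the second is March 9.
1 October 2026 is a Thursday, so the first Sunday is October 4.
At the standard offset (UTC+02:30), 17:15 UTC + 2h30m = 19:45 Irin Zone standard time.
Daylight saving runs 9 March – 4 October; the standard-time date in Irin Zone, 17 April 2026, is inside that window, so Irin Zone is at UTC+03:30.
17:15 UTC + 3h30m = 20:45 Irin Zone.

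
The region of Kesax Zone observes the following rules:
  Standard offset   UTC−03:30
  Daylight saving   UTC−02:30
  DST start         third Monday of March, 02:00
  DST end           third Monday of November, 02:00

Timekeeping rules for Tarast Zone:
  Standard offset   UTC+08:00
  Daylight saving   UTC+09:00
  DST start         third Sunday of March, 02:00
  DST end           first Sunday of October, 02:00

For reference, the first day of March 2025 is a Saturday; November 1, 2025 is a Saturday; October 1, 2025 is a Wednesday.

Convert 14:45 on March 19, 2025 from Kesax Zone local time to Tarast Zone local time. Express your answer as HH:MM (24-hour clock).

1 March 2025 is a Saturday, so the first Monday is March 3 and the third is March 17.
1 November 2025 is a Saturday, so the first Monday is November 3 and the third is November 17.
March 19, 2025 lies within the daylight-saving period (17 March – 17 November), so Kesax Zone is on daylight time, UTC−02:30.
14:45 Kesax Zone + 2h30m = 17:15 UTC.
1 March 2025 is a Saturday, so the first Sunday is March 2 and the third is March 16.
1 October 2025 is a Wednesday, so the first Sunday is October 5.
At the standard offset (UTC+08:00), 17:15 UTC + 8h = 01:15 Tarast Zone standard time (rolling into the next day, 20 March 2025).
The standard-time date in Tarast Zone, March 20, 2025, lies within the daylight-saving period (16 March – 5 October), so Tarast Zone is on daylight time, UTC+09:00.
17:15 UTC + 9h = 02:15 Tarast Zone (rolling into the next day, 20 March 2025).

02:15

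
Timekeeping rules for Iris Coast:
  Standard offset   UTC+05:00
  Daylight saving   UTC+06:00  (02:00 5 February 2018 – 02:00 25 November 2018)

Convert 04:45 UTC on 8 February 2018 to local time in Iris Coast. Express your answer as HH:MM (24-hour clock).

At the standard offset (UTC+05:00), 04:45 UTC + 5h = 09:45 Iris Coast standard time.
Daylight saving runs 5 February – 25 November; the standard-time date in Iris Coast, 8 February 2018, is inside that window, so Iris Coast is at UTC+06:00.
04:45 UTC + 6h = 10:45 local.

10:45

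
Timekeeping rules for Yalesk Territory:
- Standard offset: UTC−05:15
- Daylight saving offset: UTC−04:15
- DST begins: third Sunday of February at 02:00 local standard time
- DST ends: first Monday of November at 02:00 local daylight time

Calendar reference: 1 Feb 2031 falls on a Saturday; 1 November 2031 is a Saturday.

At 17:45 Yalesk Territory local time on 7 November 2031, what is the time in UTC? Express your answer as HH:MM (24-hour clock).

1 February 2031 is a Saturday, so the first Sunday is February 2 and the third is February 16.
1 November 2031 is a Saturday, so the first Monday is November 3.
7 November 2031 does not fall between 16 February and 3 November, so daylight saving is not in effect and Yalesk Territory is at UTC−05:15.
17:45 local + 5h15m = 23:00 UTC.

23:00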